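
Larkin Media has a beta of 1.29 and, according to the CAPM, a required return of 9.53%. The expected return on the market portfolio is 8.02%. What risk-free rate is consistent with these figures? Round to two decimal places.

2.81%

E(R) = R_f + β(E(R_m) − R_f) = R_f(1 − β) + β·E(R_m)
9.53% = R_f × (1 − 1.29) + 1.29 × 8.02%
9.53% = R_f × -0.29 + 10.3458%
R_f = (9.53% − 10.3458%) / -0.29 = 2.81%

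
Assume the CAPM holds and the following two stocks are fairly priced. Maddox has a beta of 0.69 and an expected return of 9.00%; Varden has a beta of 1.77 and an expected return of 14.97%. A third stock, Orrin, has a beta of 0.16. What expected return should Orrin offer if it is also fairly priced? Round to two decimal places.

6.07%

MRP (SML slope) = (14.97% − 9.00%) / (1.77 − 0.69) = 5.97% / 1.08 = 5.5278%
R_f (intercept) = 9.00% − 0.69 × 5.5278% = 5.1858%
E(R_Orrin) = R_f + β × MRP = 5.1858% + 0.16 × 5.5278% = 6.07%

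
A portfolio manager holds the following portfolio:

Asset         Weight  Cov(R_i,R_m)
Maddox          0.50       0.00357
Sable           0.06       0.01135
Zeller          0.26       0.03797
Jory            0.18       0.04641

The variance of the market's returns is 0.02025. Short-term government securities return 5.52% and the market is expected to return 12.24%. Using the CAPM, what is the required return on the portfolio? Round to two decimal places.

β_Maddox = 0.00357 / 0.02025 = 0.1763
β_Sable = 0.01135 / 0.02025 = 0.5605
β_Zeller = 0.03797 / 0.02025 = 1.8751
β_Jory = 0.04641 / 0.02025 = 2.2919
β_P = Σ w_i β_i = 0.50×0.1763 + 0.06×0.5605 + 0.26×1.8751 + 0.18×2.2919 = 1.0218
MRP = 12.24% − 5.52% = 6.72%
E(R_P) = R_f + β_P × MRP = 5.52% + 1.0218 × 6.72% = 12.39%

12.39%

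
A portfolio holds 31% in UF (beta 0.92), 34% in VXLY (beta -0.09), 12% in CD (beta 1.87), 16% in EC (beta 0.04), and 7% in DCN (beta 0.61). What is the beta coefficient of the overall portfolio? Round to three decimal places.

β_P = Σ w_i β_i = 0.31×0.92 + 0.34×-0.09 + 0.12×1.87 + 0.16×0.04 + 0.07×0.61 = 0.5281

0.528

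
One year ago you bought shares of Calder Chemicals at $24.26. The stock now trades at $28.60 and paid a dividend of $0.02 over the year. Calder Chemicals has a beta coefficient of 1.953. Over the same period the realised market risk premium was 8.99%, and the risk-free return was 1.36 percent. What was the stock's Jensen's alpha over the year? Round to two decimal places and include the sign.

-0.95%

Realised HPR = (P1 + D1 − P0) / P0 = (28.60 + 0.02 − 24.26) / 24.26 = 4.36 / 24.26 = 17.9720%
CAPM required = R_f + β·MRP = 1.36% + 1.953 × 8.99% = 18.91747%
α = realised − required = 17.9720% − 18.91747% = -0.95%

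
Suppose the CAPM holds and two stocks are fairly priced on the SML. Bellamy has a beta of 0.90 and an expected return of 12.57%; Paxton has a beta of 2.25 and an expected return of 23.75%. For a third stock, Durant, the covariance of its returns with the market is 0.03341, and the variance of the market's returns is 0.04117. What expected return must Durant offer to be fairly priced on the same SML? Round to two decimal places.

MRP = (23.75% − 12.57%) / (2.25 − 0.90) = 8.2815%
R_f = 12.57% − 0.90 × 8.2815% = 5.1167%
β_Durant = Cov / Var(R_m) = 0.03341 / 0.04117 = 0.8115
E(R_Durant) = R_f + β × MRP = 5.1167% + 0.8115 × 8.2815% = 11.84%

11.84%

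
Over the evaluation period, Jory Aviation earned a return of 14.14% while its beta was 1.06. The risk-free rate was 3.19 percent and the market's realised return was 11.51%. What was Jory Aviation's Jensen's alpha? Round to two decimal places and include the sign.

+2.13%

Market excess return = 11.51% − 3.19% = 8.32%
CAPM benchmark = R_f + β(R_m − R_f) = 3.19% + 1.06 × 8.32% = 12.0092%
α = actual − benchmark = 14.14% − 12.0092% = +2.13%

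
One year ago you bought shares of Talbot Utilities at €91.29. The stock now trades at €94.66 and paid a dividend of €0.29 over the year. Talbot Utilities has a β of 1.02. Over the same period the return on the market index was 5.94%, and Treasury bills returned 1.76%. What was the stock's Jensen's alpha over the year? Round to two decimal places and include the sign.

-2.01%

Realised HPR = (P1 + D1 − P0) / P0 = (94.66 + 0.29 − 91.29) / 91.29 = 3.66 / 91.29 = 4.0092%
MRP = 5.94% − 1.76% = 4.18%
CAPM required = R_f + β·MRP = 1.76% + 1.02 × 4.18% = 6.0236%
α = realised − required = 4.0092% − 6.0236% = -2.01%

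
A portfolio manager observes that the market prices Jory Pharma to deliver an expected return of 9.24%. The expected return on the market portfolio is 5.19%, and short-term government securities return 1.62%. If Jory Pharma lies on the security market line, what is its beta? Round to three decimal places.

2.134

MRP = 5.19% − 1.62% = 3.57%
β = (E(R) − R_f) / MRP = (9.24% − 1.62%) / 3.57% = 7.62% / 3.57% = 2.134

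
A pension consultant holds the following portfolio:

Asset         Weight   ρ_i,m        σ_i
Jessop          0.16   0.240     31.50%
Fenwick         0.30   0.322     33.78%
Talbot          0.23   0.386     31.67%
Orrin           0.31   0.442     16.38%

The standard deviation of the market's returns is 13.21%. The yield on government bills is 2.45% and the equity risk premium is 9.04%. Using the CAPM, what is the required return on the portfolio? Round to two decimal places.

β_Jessop = 0.240 × 31.50% / 13.21% = 0.5723
β_Fenwick = 0.322 × 33.78% / 13.21% = 0.8234
β_Talbot = 0.386 × 31.67% / 13.21% = 0.9254
β_Orrin = 0.442 × 16.38% / 13.21% = 0.5481
β_P = Σ w_i β_i = 0.16×0.5723 + 0.30×0.8234 + 0.23×0.9254 + 0.31×0.5481 = 0.7213
E(R_P) = R_f + β_P × MRP = 2.45% + 0.7213 × 9.04% = 8.97%

8.97%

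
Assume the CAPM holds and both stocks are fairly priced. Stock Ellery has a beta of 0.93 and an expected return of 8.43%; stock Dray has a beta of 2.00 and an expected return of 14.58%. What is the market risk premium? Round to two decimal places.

5.75%

Both satisfy E(R) = R_f + β·MRP, so the slope of the SML is
MRP = (14.58% − 8.43%) / (2.00 − 0.93) = 6.15% / 1.07 = 5.7477%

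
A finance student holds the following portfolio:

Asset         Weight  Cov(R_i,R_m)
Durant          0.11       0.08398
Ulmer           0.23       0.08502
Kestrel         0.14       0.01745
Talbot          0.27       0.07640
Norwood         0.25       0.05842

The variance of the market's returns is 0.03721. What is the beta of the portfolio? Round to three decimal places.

1.786

β_Durant = 0.08398 / 0.03721 = 2.2569
β_Ulmer = 0.08502 / 0.03721 = 2.2849
β_Kestrel = 0.01745 / 0.03721 = 0.4690
β_Talbot = 0.07640 / 0.03721 = 2.0532
β_Norwood = 0.05842 / 0.03721 = 1.5700
β_P = Σ w_i β_i = 0.11×2.2569 + 0.23×2.2849 + 0.14×0.4690 + 0.27×2.0532 + 0.25×1.5700 = 1.7863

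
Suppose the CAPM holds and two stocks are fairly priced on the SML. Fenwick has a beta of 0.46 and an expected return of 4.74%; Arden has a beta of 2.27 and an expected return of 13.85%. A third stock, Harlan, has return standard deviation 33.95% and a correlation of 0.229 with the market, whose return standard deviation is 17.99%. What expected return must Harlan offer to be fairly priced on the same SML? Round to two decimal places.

MRP = (13.85% − 4.74%) / (2.27 − 0.46) = 5.0331%
R_f = 4.74% − 0.46 × 5.0331% = 2.4248%
β_Harlan = ρ·σ_i/σ_m = 0.229 × 33.95 / 17.99 = 0.4322
E(R_Harlan) = R_f + β × MRP = 2.4248% + 0.4322 × 5.0331% = 4.60%

4.60%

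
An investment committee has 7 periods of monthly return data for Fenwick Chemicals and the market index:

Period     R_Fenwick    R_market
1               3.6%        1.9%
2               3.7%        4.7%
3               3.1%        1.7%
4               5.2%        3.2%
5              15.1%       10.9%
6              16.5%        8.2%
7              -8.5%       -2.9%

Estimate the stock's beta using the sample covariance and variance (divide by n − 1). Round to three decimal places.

1.759

Mean R_i = (3.6 + 3.7 + 3.1 + 5.2 + 15.1 + 16.5 − 8.5) / 7 = 5.5286%
Mean R_m = (1.9 + 4.7 + 1.7 + 3.2 + 10.9 + 8.2 − 2.9) / 7 = 3.9571%
Σ(R_i − R̄_i)(R_m − R̄_m) = 217.5386  ⇒  Cov = 217.5386 / 6 = 36.2564
Σ(R_m − R̄_m)² = 123.6771  ⇒  Var(R_m) = 123.6771 / 6 = 20.6129
β = Cov / Var(R_m) = 36.2564 / 20.6129 = 1.7589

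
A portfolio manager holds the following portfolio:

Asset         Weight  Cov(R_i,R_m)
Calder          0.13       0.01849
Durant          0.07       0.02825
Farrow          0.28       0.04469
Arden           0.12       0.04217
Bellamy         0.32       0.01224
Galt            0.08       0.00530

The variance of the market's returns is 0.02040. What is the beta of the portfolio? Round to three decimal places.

1.289

β_Calder = 0.01849 / 0.02040 = 0.9064
β_Durant = 0.02825 / 0.02040 = 1.3848
β_Farrow = 0.04469 / 0.02040 = 2.1907
β_Arden = 0.04217 / 0.02040 = 2.0672
β_Bellamy = 0.01224 / 0.02040 = 0.6000
β_Galt = 0.00530 / 0.02040 = 0.2598
β_P = Σ w_i β_i = 0.13×0.9064 + 0.07×1.3848 + 0.28×2.1907 + 0.12×2.0672 + 0.32×0.6000 + 0.08×0.2598 = 1.2890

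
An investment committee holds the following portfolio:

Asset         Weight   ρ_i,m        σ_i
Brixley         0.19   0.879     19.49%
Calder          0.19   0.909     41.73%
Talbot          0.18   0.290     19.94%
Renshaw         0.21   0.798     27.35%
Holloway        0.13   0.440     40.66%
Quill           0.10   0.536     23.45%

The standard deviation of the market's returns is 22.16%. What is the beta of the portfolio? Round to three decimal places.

0.888

β_Brixley = 0.879 × 19.49% / 22.16% = 0.7731
β_Calder = 0.909 × 41.73% / 22.16% = 1.7118
β_Talbot = 0.290 × 19.94% / 22.16% = 0.2609
β_Renshaw = 0.798 × 27.35% / 22.16% = 0.9849
β_Holloway = 0.440 × 40.66% / 22.16% = 0.8073
β_Quill = 0.536 × 23.45% / 22.16% = 0.5672
β_P = Σ w_i β_i = 0.19×0.7731 + 0.19×1.7118 + 0.18×0.2609 + 0.21×0.9849 + 0.13×0.8073 + 0.10×0.5672 = 0.8876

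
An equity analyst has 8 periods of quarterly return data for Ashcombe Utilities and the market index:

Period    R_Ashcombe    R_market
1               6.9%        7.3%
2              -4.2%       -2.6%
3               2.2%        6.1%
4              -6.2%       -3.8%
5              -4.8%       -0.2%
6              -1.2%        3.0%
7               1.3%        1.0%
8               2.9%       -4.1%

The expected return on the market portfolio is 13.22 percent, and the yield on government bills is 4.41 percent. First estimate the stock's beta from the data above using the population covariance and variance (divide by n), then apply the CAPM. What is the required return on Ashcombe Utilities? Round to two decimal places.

10.22%

Mean R_i = (6.9 − 4.2 + 2.2 − 6.2 − 4.8 − 1.2 + 1.3 + 2.9) / 8 = -0.3875%
Mean R_m = (7.3 − 2.6 + 6.1 − 3.8 − 0.2 + 3.0 + 1.0 − 4.1) / 8 = 0.8375%
Σ(R_i − R̄_i)(R_m − R̄_m) = 87.6363  ⇒  Cov = 87.6363 / 8 = 10.9545
Σ(R_m − R̄_m)² = 132.9388  ⇒  Var(R_m) = 132.9388 / 8 = 16.6174
β = Cov / Var(R_m) = 10.9545 / 16.6174 = 0.6592
MRP = 13.22% − 4.41% = 8.81%
E(R) = R_f + β × MRP = 4.41% + 0.6592 × 8.81% = 10.22%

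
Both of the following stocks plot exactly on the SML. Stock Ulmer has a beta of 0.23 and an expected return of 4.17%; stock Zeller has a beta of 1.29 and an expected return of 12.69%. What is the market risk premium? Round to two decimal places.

8.04%

Both satisfy E(R) = R_f + β·MRP, so the slope of the SML is
MRP = (12.69% − 4.17%) / (1.29 − 0.23) = 8.52% / 1.06 = 8.0377%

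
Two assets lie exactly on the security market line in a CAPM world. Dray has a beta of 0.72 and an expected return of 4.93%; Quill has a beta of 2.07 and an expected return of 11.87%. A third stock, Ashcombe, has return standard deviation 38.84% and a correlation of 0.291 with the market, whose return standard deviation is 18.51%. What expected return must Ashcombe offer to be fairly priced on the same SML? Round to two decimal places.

4.37%

MRP = (11.87% − 4.93%) / (2.07 − 0.72) = 5.1407%
R_f = 4.93% − 0.72 × 5.1407% = 1.2287%
β_Ashcombe = ρ·σ_i/σ_m = 0.291 × 38.84 / 18.51 = 0.6106
E(R_Ashcombe) = R_f + β × MRP = 1.2287% + 0.6106 × 5.1407% = 4.37%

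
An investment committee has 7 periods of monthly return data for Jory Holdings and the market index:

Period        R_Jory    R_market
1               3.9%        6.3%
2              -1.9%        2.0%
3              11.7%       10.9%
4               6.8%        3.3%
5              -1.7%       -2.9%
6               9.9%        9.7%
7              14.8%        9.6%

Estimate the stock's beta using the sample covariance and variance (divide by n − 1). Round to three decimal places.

1.133

Mean R_i = (3.9 − 1.9 + 11.7 + 6.8 − 1.7 + 9.9 + 14.8) / 7 = 6.2143%
Mean R_m = (6.3 + 2.0 + 10.9 + 3.3 − 2.9 + 9.7 + 9.6) / 7 = 5.5571%
Σ(R_i − R̄_i)(R_m − R̄_m) = 172.0443  ⇒  Cov = 172.0443 / 6 = 28.6741
Σ(R_m − R̄_m)² = 151.8771  ⇒  Var(R_m) = 151.8771 / 6 = 25.3129
β = Cov / Var(R_m) = 28.6741 / 25.3129 = 1.1328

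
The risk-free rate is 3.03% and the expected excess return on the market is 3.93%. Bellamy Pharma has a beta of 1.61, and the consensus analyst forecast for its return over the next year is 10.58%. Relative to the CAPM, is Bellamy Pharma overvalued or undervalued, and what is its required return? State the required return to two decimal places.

Required return = R_f + β·MRP = 3.03% + 1.61 × 3.93% = 9.36%
Forecast 10.58% > required 9.36% → the stock plots above the SML → undervalued.

Undervalued; required return 9.36%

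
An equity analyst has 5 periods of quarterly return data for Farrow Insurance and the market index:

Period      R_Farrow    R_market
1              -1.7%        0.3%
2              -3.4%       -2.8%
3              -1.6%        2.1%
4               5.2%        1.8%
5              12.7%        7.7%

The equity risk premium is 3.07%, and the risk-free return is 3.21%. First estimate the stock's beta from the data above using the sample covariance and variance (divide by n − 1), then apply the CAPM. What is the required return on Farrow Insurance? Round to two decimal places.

Mean R_i = (-1.7 − 3.4 − 1.6 + 5.2 + 12.7) / 5 = 2.2400%
Mean R_m = (0.3 − 2.8 + 2.1 + 1.8 + 7.7) / 5 = 1.8200%
Σ(R_i − R̄_i)(R_m − R̄_m) = 92.4160  ⇒  Cov = 92.4160 / 4 = 23.1040
Σ(R_m − R̄_m)² = 58.3080  ⇒  Var(R_m) = 58.3080 / 4 = 14.5770
β = Cov / Var(R_m) = 23.1040 / 14.5770 = 1.5850
E(R) = R_f + β × MRP = 3.21% + 1.5850 × 3.07% = 8.08%

8.08%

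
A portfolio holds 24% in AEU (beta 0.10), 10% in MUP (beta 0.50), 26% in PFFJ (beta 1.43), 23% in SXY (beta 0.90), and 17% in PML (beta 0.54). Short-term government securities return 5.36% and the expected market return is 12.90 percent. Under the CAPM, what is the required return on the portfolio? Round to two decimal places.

β_P = Σ w_i β_i = 0.24×0.10 + 0.10×0.50 + 0.26×1.43 + 0.23×0.90 + 0.17×0.54 = 0.7446
MRP = 12.90% − 5.36% = 7.54%
E(R_P) = R_f + β_P × MRP = 5.36% + 0.7446 × 7.54% = 10.97%

10.97%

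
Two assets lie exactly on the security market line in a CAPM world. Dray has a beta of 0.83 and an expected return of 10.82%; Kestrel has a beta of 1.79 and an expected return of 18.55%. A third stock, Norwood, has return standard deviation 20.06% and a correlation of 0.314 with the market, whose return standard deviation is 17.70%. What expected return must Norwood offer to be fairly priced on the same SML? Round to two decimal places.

MRP = (18.55% − 10.82%) / (1.79 − 0.83) = 8.0521%
R_f = 10.82% − 0.83 × 8.0521% = 4.1368%
β_Norwood = ρ·σ_i/σ_m = 0.314 × 20.06 / 17.70 = 0.3559
E(R_Norwood) = R_f + β × MRP = 4.1368% + 0.3559 × 8.0521% = 7.00%

7.00%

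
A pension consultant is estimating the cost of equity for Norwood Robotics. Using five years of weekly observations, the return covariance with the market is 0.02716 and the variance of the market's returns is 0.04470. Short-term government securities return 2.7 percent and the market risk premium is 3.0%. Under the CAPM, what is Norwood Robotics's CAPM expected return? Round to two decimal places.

4.52%

β = Cov(R_i, R_m) / Var(R_m) = 0.02716 / 0.04470 = 0.6076
E(R) = R_f + β × MRP = 2.7% + 0.6076 × 3.0% = 4.52%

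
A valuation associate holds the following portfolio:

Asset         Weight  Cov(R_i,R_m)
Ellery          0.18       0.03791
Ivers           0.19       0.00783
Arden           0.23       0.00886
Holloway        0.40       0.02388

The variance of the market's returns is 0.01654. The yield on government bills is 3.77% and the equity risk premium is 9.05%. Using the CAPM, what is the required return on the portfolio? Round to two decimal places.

β_Ellery = 0.03791 / 0.01654 = 2.2920
β_Ivers = 0.00783 / 0.01654 = 0.4734
β_Arden = 0.00886 / 0.01654 = 0.5357
β_Holloway = 0.02388 / 0.01654 = 1.4438
β_P = Σ w_i β_i = 0.18×2.2920 + 0.19×0.4734 + 0.23×0.5357 + 0.40×1.4438 = 1.2032
E(R_P) = R_f + β_P × MRP = 3.77% + 1.2032 × 9.05% = 14.66%

14.66%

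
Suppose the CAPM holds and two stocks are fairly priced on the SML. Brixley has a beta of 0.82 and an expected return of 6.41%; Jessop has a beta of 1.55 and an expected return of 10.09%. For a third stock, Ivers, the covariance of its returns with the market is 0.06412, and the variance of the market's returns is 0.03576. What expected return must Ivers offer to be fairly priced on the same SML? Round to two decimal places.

MRP = (10.09% − 6.41%) / (1.55 − 0.82) = 5.0411%
R_f = 6.41% − 0.82 × 5.0411% = 2.2763%
β_Ivers = Cov / Var(R_m) = 0.06412 / 0.03576 = 1.7931
E(R_Ivers) = R_f + β × MRP = 2.2763% + 1.7931 × 5.0411% = 11.32%

11.32%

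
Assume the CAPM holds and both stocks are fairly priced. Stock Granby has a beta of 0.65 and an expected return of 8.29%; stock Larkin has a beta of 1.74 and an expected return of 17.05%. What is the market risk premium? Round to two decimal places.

8.04%

Both satisfy E(R) = R_f + β·MRP, so the slope of the SML is
MRP = (17.05% − 8.29%) / (1.74 − 0.65) = 8.76% / 1.09 = 8.0367%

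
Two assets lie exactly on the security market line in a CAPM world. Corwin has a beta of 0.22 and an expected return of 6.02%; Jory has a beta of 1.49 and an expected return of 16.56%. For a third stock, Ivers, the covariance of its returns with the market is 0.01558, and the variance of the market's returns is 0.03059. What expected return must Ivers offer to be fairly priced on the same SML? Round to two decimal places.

MRP = (16.56% − 6.02%) / (1.49 − 0.22) = 8.2992%
R_f = 6.02% − 0.22 × 8.2992% = 4.1942%
β_Ivers = Cov / Var(R_m) = 0.01558 / 0.03059 = 0.5093
E(R_Ivers) = R_f + β × MRP = 4.1942% + 0.5093 × 8.2992% = 8.42%

8.42%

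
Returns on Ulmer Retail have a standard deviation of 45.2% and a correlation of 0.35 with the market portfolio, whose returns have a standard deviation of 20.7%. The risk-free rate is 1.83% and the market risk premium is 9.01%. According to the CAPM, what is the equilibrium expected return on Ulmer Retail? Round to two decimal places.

β = ρ × σ_i / σ_m = 0.35 × 45.2% / 20.7% = 0.7643
E(R) = 1.83% + 0.7643 × 9.01% = 8.72%

8.72%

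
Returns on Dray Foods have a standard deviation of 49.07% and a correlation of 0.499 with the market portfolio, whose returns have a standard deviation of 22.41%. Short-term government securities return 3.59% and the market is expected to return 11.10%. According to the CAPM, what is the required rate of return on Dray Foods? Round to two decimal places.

11.80%

β = ρ × σ_i / σ_m = 0.499 × 49.07% / 22.41% = 1.0926
MRP = 11.10% − 3.59% = 7.51%
E(R) = 3.59% + 1.0926 × 7.51% = 11.80%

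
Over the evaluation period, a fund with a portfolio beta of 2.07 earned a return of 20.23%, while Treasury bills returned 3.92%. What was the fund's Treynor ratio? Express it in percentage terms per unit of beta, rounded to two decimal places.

7.88%

Treynor = (R_P − R_f) / β_P = (20.23% − 3.92%) / 2.0700 = 16.31% / 2.0700 = 7.88%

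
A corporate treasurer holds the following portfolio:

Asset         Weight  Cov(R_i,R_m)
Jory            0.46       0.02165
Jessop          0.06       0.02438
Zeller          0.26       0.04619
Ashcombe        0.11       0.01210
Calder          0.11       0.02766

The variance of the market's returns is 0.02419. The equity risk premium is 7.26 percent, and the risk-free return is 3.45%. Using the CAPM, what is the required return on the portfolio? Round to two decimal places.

β_Jory = 0.02165 / 0.02419 = 0.8950
β_Jessop = 0.02438 / 0.02419 = 1.0079
β_Zeller = 0.04619 / 0.02419 = 1.9095
β_Ashcombe = 0.01210 / 0.02419 = 0.5002
β_Calder = 0.02766 / 0.02419 = 1.1434
β_P = Σ w_i β_i = 0.46×0.8950 + 0.06×1.0079 + 0.26×1.9095 + 0.11×0.5002 + 0.11×1.1434 = 1.1494
E(R_P) = R_f + β_P × MRP = 3.45% + 1.1494 × 7.26% = 11.79%

11.79%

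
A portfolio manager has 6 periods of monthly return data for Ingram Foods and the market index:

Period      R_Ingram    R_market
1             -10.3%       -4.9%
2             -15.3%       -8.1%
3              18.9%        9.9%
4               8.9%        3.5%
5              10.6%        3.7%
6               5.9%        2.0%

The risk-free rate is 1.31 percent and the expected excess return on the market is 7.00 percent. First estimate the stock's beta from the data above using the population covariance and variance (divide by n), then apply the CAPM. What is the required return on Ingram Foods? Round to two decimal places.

Mean R_i = (-10.3 − 15.3 + 18.9 + 8.9 + 10.6 + 5.9) / 6 = 3.1167%
Mean R_m = (-4.9 − 8.1 + 9.9 + 3.5 + 3.7 + 2.0) / 6 = 1.0167%
Σ(R_i − R̄_i)(R_m − R̄_m) = 424.6683  ⇒  Cov = 424.6683 / 6 = 70.7781
Σ(R_m − R̄_m)² = 211.3683  ⇒  Var(R_m) = 211.3683 / 6 = 35.2281
β = Cov / Var(R_m) = 70.7781 / 35.2281 = 2.0091
E(R) = R_f + β × MRP = 1.31% + 2.0091 × 7.00% = 15.37%

15.37%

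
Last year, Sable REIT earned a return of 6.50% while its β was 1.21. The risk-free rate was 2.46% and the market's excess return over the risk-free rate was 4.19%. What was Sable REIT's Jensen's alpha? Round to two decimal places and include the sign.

CAPM benchmark = R_f + β(R_m − R_f) = 2.46% + 1.21 × 4.19% = 7.5299%
α = actual − benchmark = 6.50% − 7.5299% = -1.03%

-1.03%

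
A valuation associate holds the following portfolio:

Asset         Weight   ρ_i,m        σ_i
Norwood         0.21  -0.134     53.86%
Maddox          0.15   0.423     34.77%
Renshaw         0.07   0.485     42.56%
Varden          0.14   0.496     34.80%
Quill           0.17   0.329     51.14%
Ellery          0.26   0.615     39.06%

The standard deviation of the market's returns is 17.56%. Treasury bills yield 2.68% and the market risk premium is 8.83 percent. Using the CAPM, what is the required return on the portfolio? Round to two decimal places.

β_Norwood = -0.134 × 53.86% / 17.56% = -0.4110
β_Maddox = 0.423 × 34.77% / 17.56% = 0.8376
β_Renshaw = 0.485 × 42.56% / 17.56% = 1.1755
β_Varden = 0.496 × 34.80% / 17.56% = 0.9830
β_Quill = 0.329 × 51.14% / 17.56% = 0.9581
β_Ellery = 0.615 × 39.06% / 17.56% = 1.3680
β_P = Σ w_i β_i = 0.21×-0.4110 + 0.15×0.8376 + 0.07×1.1755 + 0.14×0.9830 + 0.17×0.9581 + 0.26×1.3680 = 0.7778
E(R_P) = R_f + β_P × MRP = 2.68% + 0.7778 × 8.83% = 9.55%

9.55%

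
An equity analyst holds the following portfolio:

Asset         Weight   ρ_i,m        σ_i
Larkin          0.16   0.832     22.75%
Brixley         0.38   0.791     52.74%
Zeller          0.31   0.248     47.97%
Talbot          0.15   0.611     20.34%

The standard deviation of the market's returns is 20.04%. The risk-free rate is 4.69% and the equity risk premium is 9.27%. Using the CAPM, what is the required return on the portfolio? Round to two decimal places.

β_Larkin = 0.832 × 22.75% / 20.04% = 0.9445
β_Brixley = 0.791 × 52.74% / 20.04% = 2.0817
β_Zeller = 0.248 × 47.97% / 20.04% = 0.5936
β_Talbot = 0.611 × 20.34% / 20.04% = 0.6201
β_P = Σ w_i β_i = 0.16×0.9445 + 0.38×2.0817 + 0.31×0.5936 + 0.15×0.6201 = 1.2192
E(R_P) = R_f + β_P × MRP = 4.69% + 1.2192 × 9.27% = 15.99%

15.99%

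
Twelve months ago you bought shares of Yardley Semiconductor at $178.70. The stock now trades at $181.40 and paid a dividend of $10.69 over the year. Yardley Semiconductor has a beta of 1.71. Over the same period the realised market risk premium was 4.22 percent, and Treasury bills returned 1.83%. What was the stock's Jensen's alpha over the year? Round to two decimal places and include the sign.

-1.55%

Realised HPR = (P1 + D1 − P0) / P0 = (181.40 + 10.69 − 178.70) / 178.70 = 13.39 / 178.70 = 7.4930%
CAPM required = R_f + β·MRP = 1.83% + 1.71 × 4.22% = 9.0462%
α = realised − required = 7.4930% − 9.0462% = -1.55%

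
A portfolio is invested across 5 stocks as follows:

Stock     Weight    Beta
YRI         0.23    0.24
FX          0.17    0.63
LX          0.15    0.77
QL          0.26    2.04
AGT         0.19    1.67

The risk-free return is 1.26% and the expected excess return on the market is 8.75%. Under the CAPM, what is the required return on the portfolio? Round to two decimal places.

β_P = Σ w_i β_i = 0.23×0.24 + 0.17×0.63 + 0.15×0.77 + 0.26×2.04 + 0.19×1.67 = 1.1255
E(R_P) = R_f + β_P × MRP = 1.26% + 1.1255 × 8.75% = 11.11%

11.11%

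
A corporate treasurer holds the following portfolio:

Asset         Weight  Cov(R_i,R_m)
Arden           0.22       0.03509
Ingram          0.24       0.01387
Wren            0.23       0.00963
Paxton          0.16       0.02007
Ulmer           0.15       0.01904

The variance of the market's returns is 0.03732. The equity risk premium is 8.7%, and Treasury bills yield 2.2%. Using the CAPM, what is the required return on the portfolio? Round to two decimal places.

6.71%

β_Arden = 0.03509 / 0.03732 = 0.9402
β_Ingram = 0.01387 / 0.03732 = 0.3717
β_Wren = 0.00963 / 0.03732 = 0.2580
β_Paxton = 0.02007 / 0.03732 = 0.5378
β_Ulmer = 0.01904 / 0.03732 = 0.5102
β_P = Σ w_i β_i = 0.22×0.9402 + 0.24×0.3717 + 0.23×0.2580 + 0.16×0.5378 + 0.15×0.5102 = 0.5180
E(R_P) = R_f + β_P × MRP = 2.2% + 0.5180 × 8.7% = 6.71%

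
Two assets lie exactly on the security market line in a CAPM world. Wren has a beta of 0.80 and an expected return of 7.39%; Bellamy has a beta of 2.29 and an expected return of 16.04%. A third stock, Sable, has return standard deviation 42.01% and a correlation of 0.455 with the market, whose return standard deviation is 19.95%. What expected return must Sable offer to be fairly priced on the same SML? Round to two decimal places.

MRP = (16.04% − 7.39%) / (2.29 − 0.80) = 5.8054%
R_f = 7.39% − 0.80 × 5.8054% = 2.7457%
β_Sable = ρ·σ_i/σ_m = 0.455 × 42.01 / 19.95 = 0.9581
E(R_Sable) = R_f + β × MRP = 2.7457% + 0.9581 × 5.8054% = 8.31%

8.31%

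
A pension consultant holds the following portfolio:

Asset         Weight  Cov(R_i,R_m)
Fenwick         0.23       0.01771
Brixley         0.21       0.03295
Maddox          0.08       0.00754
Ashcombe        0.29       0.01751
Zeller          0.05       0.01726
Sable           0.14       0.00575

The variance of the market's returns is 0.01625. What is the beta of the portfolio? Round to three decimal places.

1.129

β_Fenwick = 0.01771 / 0.01625 = 1.0898
β_Brixley = 0.03295 / 0.01625 = 2.0277
β_Maddox = 0.00754 / 0.01625 = 0.4640
β_Ashcombe = 0.01751 / 0.01625 = 1.0775
β_Zeller = 0.01726 / 0.01625 = 1.0622
β_Sable = 0.00575 / 0.01625 = 0.3538
β_P = Σ w_i β_i = 0.23×1.0898 + 0.21×2.0277 + 0.08×0.4640 + 0.29×1.0775 + 0.05×1.0622 + 0.14×0.3538 = 1.1287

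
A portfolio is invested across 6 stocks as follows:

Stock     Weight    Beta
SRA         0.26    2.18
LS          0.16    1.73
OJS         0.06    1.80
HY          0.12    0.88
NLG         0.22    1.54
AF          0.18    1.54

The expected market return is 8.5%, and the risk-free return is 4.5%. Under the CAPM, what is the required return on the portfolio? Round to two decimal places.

11.19%

β_P = Σ w_i β_i = 0.26×2.18 + 0.16×1.73 + 0.06×1.80 + 0.12×0.88 + 0.22×1.54 + 0.18×1.54 = 1.6732
MRP = 8.5% − 4.5% = 4.00%
E(R_P) = R_f + β_P × MRP = 4.5% + 1.6732 × 4.0% = 11.19%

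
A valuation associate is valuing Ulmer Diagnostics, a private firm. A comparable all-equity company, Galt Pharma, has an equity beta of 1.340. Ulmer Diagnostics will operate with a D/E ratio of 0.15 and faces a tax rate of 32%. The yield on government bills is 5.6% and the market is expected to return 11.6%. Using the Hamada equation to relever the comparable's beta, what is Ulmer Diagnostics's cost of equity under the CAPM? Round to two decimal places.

β_L = β_U × [1 + (1 − t)(D/E)] = 1.340 × [1 + (1 − 0.32) × 0.15]
    = 1.340 × [1 + 0.68 × 0.15] = 1.340 × 1.1020 = 1.4767
MRP = 11.6% − 5.6% = 6.00%
E(R) = R_f + β_L × MRP = 5.6% + 1.4767 × 6.0% = 14.46%

14.46%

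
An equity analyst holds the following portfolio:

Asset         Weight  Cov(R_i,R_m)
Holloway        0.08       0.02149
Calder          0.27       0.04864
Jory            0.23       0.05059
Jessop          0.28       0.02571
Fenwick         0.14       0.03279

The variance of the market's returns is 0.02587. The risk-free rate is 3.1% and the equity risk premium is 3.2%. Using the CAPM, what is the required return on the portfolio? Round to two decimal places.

β_Holloway = 0.02149 / 0.02587 = 0.8307
β_Calder = 0.04864 / 0.02587 = 1.8802
β_Jory = 0.05059 / 0.02587 = 1.9555
β_Jessop = 0.02571 / 0.02587 = 0.9938
β_Fenwick = 0.03279 / 0.02587 = 1.2675
β_P = Σ w_i β_i = 0.08×0.8307 + 0.27×1.8802 + 0.23×1.9555 + 0.28×0.9938 + 0.14×1.2675 = 1.4796
E(R_P) = R_f + β_P × MRP = 3.1% + 1.4796 × 3.2% = 7.83%

7.83%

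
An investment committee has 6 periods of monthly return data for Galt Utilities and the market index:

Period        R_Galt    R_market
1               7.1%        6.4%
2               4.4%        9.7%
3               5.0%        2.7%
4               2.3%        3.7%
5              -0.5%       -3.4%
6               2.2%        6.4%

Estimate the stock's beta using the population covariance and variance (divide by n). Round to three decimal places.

Mean R_i = (7.1 + 4.4 + 5.0 + 2.3 − 0.5 + 2.2) / 6 = 3.4167%
Mean R_m = (6.4 + 9.7 + 2.7 + 3.7 − 3.4 + 6.4) / 6 = 4.2500%
Σ(R_i − R̄_i)(R_m − R̄_m) = 38.7850  ⇒  Cov = 38.7850 / 6 = 6.4642
Σ(R_m − R̄_m)² = 100.1750  ⇒  Var(R_m) = 100.1750 / 6 = 16.6958
β = Cov / Var(R_m) = 6.4642 / 16.6958 = 0.3872

0.387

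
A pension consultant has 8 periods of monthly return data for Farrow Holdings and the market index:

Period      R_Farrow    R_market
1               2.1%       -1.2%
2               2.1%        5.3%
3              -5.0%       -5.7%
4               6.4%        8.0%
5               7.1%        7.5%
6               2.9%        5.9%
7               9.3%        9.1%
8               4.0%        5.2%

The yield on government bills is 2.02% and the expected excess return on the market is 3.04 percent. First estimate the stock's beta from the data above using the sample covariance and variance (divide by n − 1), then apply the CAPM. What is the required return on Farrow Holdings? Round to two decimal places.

Mean R_i = (2.1 + 2.1 − 5.0 + 6.4 + 7.1 + 2.9 + 9.3 + 4.0) / 8 = 3.6125%
Mean R_m = (-1.2 + 5.3 − 5.7 + 8.0 + 7.5 + 5.9 + 9.1 + 5.2) / 8 = 4.2625%
Σ(R_i − R̄_i)(R_m − R̄_m) = 140.9138  ⇒  Cov = 140.9138 / 7 = 20.1305
Σ(R_m − R̄_m)² = 181.5788  ⇒  Var(R_m) = 181.5788 / 7 = 25.9398
β = Cov / Var(R_m) = 20.1305 / 25.9398 = 0.7760
E(R) = R_f + β × MRP = 2.02% + 0.7760 × 3.04% = 4.38%

4.38%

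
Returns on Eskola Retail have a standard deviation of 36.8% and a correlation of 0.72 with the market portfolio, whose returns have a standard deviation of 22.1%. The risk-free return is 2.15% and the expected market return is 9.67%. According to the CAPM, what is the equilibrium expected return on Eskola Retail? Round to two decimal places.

11.17%

β = ρ × σ_i / σ_m = 0.72 × 36.8% / 22.1% = 1.1989
MRP = 9.67% − 2.15% = 7.52%
E(R) = 2.15% + 1.1989 × 7.52% = 11.17%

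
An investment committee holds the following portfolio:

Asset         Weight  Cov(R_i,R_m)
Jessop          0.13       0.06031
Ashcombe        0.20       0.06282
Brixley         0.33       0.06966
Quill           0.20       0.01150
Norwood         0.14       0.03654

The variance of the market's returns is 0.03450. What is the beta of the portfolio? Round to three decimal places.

β_Jessop = 0.06031 / 0.03450 = 1.7481
β_Ashcombe = 0.06282 / 0.03450 = 1.8209
β_Brixley = 0.06966 / 0.03450 = 2.0191
β_Quill = 0.01150 / 0.03450 = 0.3333
β_Norwood = 0.03654 / 0.03450 = 1.0591
β_P = Σ w_i β_i = 0.13×1.7481 + 0.20×1.8209 + 0.33×2.0191 + 0.20×0.3333 + 0.14×1.0591 = 1.4727

1.473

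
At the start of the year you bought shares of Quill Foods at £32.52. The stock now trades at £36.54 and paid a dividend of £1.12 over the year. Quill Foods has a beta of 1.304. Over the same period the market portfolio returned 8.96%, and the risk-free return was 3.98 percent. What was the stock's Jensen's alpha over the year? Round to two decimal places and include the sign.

+5.33%

Realised HPR = (P1 + D1 − P0) / P0 = (36.54 + 1.12 − 32.52) / 32.52 = 5.14 / 32.52 = 15.8057%
MRP = 8.96% − 3.98% = 4.98%
CAPM required = R_f + β·MRP = 3.98% + 1.304 × 4.98% = 10.47392%
α = realised − required = 15.8057% − 10.47392% = +5.33%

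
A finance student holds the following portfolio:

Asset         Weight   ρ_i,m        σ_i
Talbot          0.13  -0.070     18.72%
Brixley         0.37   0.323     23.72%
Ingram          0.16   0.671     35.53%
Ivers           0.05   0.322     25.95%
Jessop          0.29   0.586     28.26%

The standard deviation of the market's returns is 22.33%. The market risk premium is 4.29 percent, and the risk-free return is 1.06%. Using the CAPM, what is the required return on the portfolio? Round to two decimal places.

β_Talbot = -0.070 × 18.72% / 22.33% = -0.0587
β_Brixley = 0.323 × 23.72% / 22.33% = 0.3431
β_Ingram = 0.671 × 35.53% / 22.33% = 1.0677
β_Ivers = 0.322 × 25.95% / 22.33% = 0.3742
β_Jessop = 0.586 × 28.26% / 22.33% = 0.7416
β_P = Σ w_i β_i = 0.13×-0.0587 + 0.37×0.3431 + 0.16×1.0677 + 0.05×0.3742 + 0.29×0.7416 = 0.5239
E(R_P) = R_f + β_P × MRP = 1.06% + 0.5239 × 4.29% = 3.31%

3.31%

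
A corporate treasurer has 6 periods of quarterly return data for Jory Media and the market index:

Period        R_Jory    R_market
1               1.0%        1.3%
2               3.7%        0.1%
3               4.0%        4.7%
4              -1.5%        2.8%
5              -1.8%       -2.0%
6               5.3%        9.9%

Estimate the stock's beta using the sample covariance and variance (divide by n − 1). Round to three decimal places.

0.489

Mean R_i = (1.0 + 3.7 + 4.0 − 1.5 − 1.8 + 5.3) / 6 = 1.7833%
Mean R_m = (1.3 + 0.1 + 4.7 + 2.8 − 2.0 + 9.9) / 6 = 2.8000%
Σ(R_i − R̄_i)(R_m − R̄_m) = 42.3800  ⇒  Cov = 42.3800 / 5 = 8.4760
Σ(R_m − R̄_m)² = 86.6000  ⇒  Var(R_m) = 86.6000 / 5 = 17.3200
β = Cov / Var(R_m) = 8.4760 / 17.3200 = 0.4894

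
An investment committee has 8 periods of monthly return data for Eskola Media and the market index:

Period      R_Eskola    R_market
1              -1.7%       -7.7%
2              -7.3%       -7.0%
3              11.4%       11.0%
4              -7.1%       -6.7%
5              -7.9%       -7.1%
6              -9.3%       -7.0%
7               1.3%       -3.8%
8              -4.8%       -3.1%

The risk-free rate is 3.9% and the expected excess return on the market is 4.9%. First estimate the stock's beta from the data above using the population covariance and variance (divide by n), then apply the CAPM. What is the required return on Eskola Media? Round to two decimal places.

8.70%

Mean R_i = (-1.7 − 7.3 + 11.4 − 7.1 − 7.9 − 9.3 + 1.3 − 4.8) / 8 = -3.1750%
Mean R_m = (-7.7 − 7.0 + 11.0 − 6.7 − 7.1 − 7.0 − 3.8 − 3.1) / 8 = -3.9250%
Σ(R_i − R̄_i)(R_m − R̄_m) = 268.5950  ⇒  Cov = 268.5950 / 8 = 33.5744
Σ(R_m − R̄_m)² = 274.3950  ⇒  Var(R_m) = 274.3950 / 8 = 34.2994
β = Cov / Var(R_m) = 33.5744 / 34.2994 = 0.9789
E(R) = R_f + β × MRP = 3.9% + 0.9789 × 4.9% = 8.70%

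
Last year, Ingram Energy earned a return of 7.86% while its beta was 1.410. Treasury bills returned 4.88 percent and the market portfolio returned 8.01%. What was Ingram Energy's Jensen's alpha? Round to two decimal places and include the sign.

Market excess return = 8.01% − 4.88% = 3.13%
CAPM benchmark = R_f + β(R_m − R_f) = 4.88% + 1.410 × 3.13% = 9.29330%
α = actual − benchmark = 7.86% − 9.29330% = -1.43%

-1.43%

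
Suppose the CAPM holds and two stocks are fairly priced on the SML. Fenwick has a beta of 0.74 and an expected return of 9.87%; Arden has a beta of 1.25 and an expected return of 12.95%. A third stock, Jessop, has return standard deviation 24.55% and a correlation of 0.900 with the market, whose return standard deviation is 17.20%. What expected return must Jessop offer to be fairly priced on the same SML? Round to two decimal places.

13.16%

MRP = (12.95% − 9.87%) / (1.25 − 0.74) = 6.0392%
R_f = 9.87% − 0.74 × 6.0392% = 5.4010%
β_Jessop = ρ·σ_i/σ_m = 0.900 × 24.55 / 17.20 = 1.2846
E(R_Jessop) = R_f + β × MRP = 5.4010% + 1.2846 × 6.0392% = 13.16%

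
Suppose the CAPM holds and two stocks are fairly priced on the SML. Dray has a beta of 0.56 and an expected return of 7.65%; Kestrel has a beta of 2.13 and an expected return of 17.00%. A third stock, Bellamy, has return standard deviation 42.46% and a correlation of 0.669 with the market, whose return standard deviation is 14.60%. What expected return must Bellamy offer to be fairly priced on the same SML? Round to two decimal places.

MRP = (17.00% − 7.65%) / (2.13 − 0.56) = 5.9554%
R_f = 7.65% − 0.56 × 5.9554% = 4.3150%
β_Bellamy = ρ·σ_i/σ_m = 0.669 × 42.46 / 14.60 = 1.9456
E(R_Bellamy) = R_f + β × MRP = 4.3150% + 1.9456 × 5.9554% = 15.90%

15.90%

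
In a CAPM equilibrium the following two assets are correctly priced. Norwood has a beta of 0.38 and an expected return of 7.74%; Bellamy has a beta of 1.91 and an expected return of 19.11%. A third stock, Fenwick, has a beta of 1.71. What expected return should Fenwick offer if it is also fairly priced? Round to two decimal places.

MRP (SML slope) = (19.11% − 7.74%) / (1.91 − 0.38) = 11.37% / 1.53 = 7.4314%
R_f (intercept) = 7.74% − 0.38 × 7.4314% = 4.9161%
E(R_Fenwick) = R_f + β × MRP = 4.9161% + 1.71 × 7.4314% = 17.62%

17.62%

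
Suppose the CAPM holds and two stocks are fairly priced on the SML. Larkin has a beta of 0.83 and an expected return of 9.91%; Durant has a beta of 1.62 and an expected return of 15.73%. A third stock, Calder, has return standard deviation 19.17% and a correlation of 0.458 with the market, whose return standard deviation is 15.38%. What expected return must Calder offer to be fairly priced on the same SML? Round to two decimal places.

MRP = (15.73% − 9.91%) / (1.62 − 0.83) = 7.3671%
R_f = 9.91% − 0.83 × 7.3671% = 3.7953%
β_Calder = ρ·σ_i/σ_m = 0.458 × 19.17 / 15.38 = 0.5709
E(R_Calder) = R_f + β × MRP = 3.7953% + 0.5709 × 7.3671% = 8.00%

8.00%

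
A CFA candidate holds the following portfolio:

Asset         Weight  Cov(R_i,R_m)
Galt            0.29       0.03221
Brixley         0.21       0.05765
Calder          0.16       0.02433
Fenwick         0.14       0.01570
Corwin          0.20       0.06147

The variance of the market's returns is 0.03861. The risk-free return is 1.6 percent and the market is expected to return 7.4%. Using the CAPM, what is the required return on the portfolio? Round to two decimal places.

β_Galt = 0.03221 / 0.03861 = 0.8342
β_Brixley = 0.05765 / 0.03861 = 1.4931
β_Calder = 0.02433 / 0.03861 = 0.6301
β_Fenwick = 0.01570 / 0.03861 = 0.4066
β_Corwin = 0.06147 / 0.03861 = 1.5921
β_P = Σ w_i β_i = 0.29×0.8342 + 0.21×1.4931 + 0.16×0.6301 + 0.14×0.4066 + 0.20×1.5921 = 1.0316
MRP = 7.4% − 1.6% = 5.80%
E(R_P) = R_f + β_P × MRP = 1.6% + 1.0316 × 5.8% = 7.58%

7.58%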